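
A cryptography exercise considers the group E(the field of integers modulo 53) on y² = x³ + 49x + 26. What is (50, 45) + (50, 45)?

tangent at (50, 45): λ = (3·50² + 49)/(2·45) ≡ 23/37. 37⁻¹ ≡ 43 (mod 53), so λ ≡ 23·43 ≡ 35.
  x = λ² - 50 - 50 = 1225 - 100 ≡ 12; y = λ·(50 - 12) - 45 ≡ 13. → (12, 13)

(12, 13)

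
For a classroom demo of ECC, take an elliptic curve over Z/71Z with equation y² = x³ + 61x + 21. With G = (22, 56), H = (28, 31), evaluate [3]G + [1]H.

(53, 64)

First 3G:
Repeated addition: build up to 3G.
2G: tangent at (22, 56): λ = (3·22² + 61)/(2·56) ≡ 22/41. 41⁻¹ ≡ 26 (mod 71) since 41·26 = 1066 ≡ 1, so λ ≡ 22·26 ≡ 4.
  x = λ² - 22 - 22 = 16 - 44 ≡ 43; y = λ·(22 - 43) - 56 ≡ 2. → (43, 2)
3G: (43, 2) + (22, 56). λ = (56 - 2)/(22 - 43) ≡ 54/50 mod 71. 50⁻¹ ≡ 27 (mod 71), so λ ≡ 38.
  x = λ² - 43 - 22 = 1444 - 65 ≡ 30; y = λ·(43 - 30) - 2 ≡ 66. → (30, 66)
3G = (30, 66).
Finally 3G + H:
(30, 66) + (28, 31). λ = (31 - 66)/(28 - 30) ≡ 36/69 mod 71. 69⁻¹ ≡ 35 (mod 71) since 69·35 = 2415 ≡ 1, so λ ≡ 53.
  x = λ² - 30 - 28 = 2809 - 58 ≡ 53; y = λ·(30 - 53) - 66 ≡ 64. → (53, 64)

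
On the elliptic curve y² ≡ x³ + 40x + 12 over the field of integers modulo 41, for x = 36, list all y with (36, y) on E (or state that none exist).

x³ + 40x + 12 = 48108 ≡ 15 (mod 41).
15 is a non-residue mod 41; no y exists.

none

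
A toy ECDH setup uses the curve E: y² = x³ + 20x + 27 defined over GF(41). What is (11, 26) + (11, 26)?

tangent at (11, 26): λ = (3·11² + 20)/(2·26) ≡ 14/11. 11⁻¹ ≡ 15 (mod 41), so λ ≡ 14·15 ≡ 5.
  x = λ² - 11 - 11 = 25 - 22 ≡ 3; y = λ·(11 - 3) - 26 ≡ 14. → (3, 14)

(3, 14)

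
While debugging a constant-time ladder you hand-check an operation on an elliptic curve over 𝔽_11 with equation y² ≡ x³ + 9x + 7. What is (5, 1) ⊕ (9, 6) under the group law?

(2, 0)

(5, 1) + (9, 6). λ = (6 - 1)/(9 - 5) ≡ 5/4 mod 11. 4⁻¹ ≡ 3 (mod 11), so λ ≡ 4.
  x = λ² - 5 - 9 = 16 - 14 ≡ 2; y = λ·(5 - 2) - 1 ≡ 0. → (2, 0)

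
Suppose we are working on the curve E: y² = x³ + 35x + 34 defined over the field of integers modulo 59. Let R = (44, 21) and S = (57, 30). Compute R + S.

(44, 21) + (57, 30). λ = (30 - 21)/(57 - 44) ≡ 9/13 mod 59. 13⁻¹ ≡ 50 (mod 59), so λ ≡ 37.
  x = λ² - 44 - 57 = 1369 - 101 ≡ 29; y = λ·(44 - 29) - 21 ≡ 3. → (29, 3)

(29, 3)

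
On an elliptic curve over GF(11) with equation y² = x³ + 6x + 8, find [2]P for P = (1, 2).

(1, 9)

tangent at (1, 2): λ = (3·1² + 6)/(2·2) ≡ 9/4. 4⁻¹ ≡ 3 (mod 11), so λ ≡ 9·3 ≡ 5.
  x = λ² - 1 - 1 = 25 - 2 ≡ 1; y = λ·(1 - 1) - 2 ≡ 9. → (1, 9)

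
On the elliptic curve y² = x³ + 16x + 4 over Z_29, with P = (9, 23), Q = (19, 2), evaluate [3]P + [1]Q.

First 3P:
Repeated addition: build up to 3P.
2P: tangent at (9, 23): λ = (3·9² + 16)/(2·23) ≡ 27/17. 17⁻¹ ≡ 12 (mod 29) since 17·12 = 204 ≡ 1, so λ ≡ 27·12 ≡ 5.
  x = λ² - 9 - 9 = 25 - 18 ≡ 7; y = λ·(9 - 7) - 23 ≡ 16. → (7, 16)
3P: (7, 16) + (9, 23). λ = (23 - 16)/(9 - 7) ≡ 7/2 mod 29. 2⁻¹ ≡ 15 (mod 29), so λ ≡ 18.
  x = λ² - 7 - 9 = 324 - 16 ≡ 18; y = λ·(7 - 18) - 16 ≡ 18. → (18, 18)
3P = (18, 18).
Finally 3P + Q:
(18, 18) + (19, 2). λ = (2 - 18)/(19 - 18) ≡ 13/1 mod 29. 1⁻¹ ≡ 1 (mod 29) since 1·1 = 1 ≡ 1, so λ ≡ 13.
  x = λ² - 18 - 19 = 169 - 37 ≡ 16; y = λ·(18 - 16) - 18 ≡ 8. → (16, 8)

(16, 8)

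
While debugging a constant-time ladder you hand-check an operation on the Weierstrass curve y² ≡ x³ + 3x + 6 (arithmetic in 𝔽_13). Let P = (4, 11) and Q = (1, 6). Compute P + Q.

(4, 11) + (1, 6). λ = (6 - 11)/(1 - 4) ≡ 8/10 mod 13. 10⁻¹ ≡ 4 (mod 13), so λ ≡ 6.
  x = λ² - 4 - 1 = 36 - 5 ≡ 5; y = λ·(4 - 5) - 11 ≡ 9. → (5, 9)

(5, 9)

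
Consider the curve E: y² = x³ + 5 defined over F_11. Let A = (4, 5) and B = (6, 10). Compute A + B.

(10, 2)

(4, 5) + (6, 10). λ = (10 - 5)/(6 - 4) ≡ 5/2 mod 11. 2⁻¹ ≡ 6 (mod 11), so λ ≡ 8.
  x = λ² - 4 - 6 = 64 - 10 ≡ 10; y = λ·(4 - 10) - 5 ≡ 2. → (10, 2)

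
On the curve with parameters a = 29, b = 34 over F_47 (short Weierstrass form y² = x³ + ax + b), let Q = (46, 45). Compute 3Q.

Repeated addition: build up to 3Q.
2Q: tangent at (46, 45): λ = (3·46² + 29)/(2·45) ≡ 32/43. 43⁻¹ ≡ 35 (mod 47) since 43·35 = 1505 ≡ 1, so λ ≡ 32·35 ≡ 39.
  x = λ² - 46 - 46 = 1521 - 92 ≡ 19; y = λ·(46 - 19) - 45 ≡ 21. → (19, 21)
3Q: (19, 21) + (46, 45). λ = (45 - 21)/(46 - 19) ≡ 24/27 mod 47. 27⁻¹ ≡ 7 (mod 47), so λ ≡ 27.
  x = λ² - 19 - 46 = 729 - 65 ≡ 6; y = λ·(19 - 6) - 21 ≡ 1. → (6, 1)

(6, 1)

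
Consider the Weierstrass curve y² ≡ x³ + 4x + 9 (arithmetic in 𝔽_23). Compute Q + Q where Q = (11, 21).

tangent at (11, 21): λ = (3·11² + 4)/(2·21) ≡ 22/19. 19⁻¹ ≡ 17 (mod 23), so λ ≡ 22·17 ≡ 6.
  x = λ² - 11 - 11 = 36 - 22 ≡ 14; y = λ·(11 - 14) - 21 ≡ 7. → (14, 7)

(14, 7)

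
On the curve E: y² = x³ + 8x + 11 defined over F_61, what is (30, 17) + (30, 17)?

tangent at (30, 17): λ = (3·30² + 8)/(2·17) ≡ 24/34. 34⁻¹ ≡ 9 (mod 61), so λ ≡ 24·9 ≡ 33.
  x = λ² - 30 - 30 = 1089 - 60 ≡ 53; y = λ·(30 - 53) - 17 ≡ 17. → (53, 17)

(53, 17)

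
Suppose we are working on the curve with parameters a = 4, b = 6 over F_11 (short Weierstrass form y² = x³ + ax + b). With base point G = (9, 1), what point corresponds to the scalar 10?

(2, 0)

Repeated addition: build up to 10G.
2G: tangent at (9, 1): λ = (3·9² + 4)/(2·1) ≡ 5/2. 2⁻¹ ≡ 6 (mod 11) since 2·6 = 12 ≡ 1, so λ ≡ 5·6 ≡ 8.
  x = λ² - 9 - 9 = 64 - 18 ≡ 2; y = λ·(9 - 2) - 1 ≡ 0. → (2, 0)
3G: (2, 0) + (9, 1). λ = (1 - 0)/(9 - 2) ≡ 1/7 mod 11. 7⁻¹ ≡ 8 (mod 11), so λ ≡ 8.
  x = λ² - 2 - 9 = 64 - 11 ≡ 9; y = λ·(2 - 9) - 0 ≡ 10. → (9, 10)
4G: (9, 10) + (9, 1): same x and y₁ ≡ -y₂, so the sum is 𝒪.
5G: 𝒪 + (9, 1) = (9, 1) (identity).
6G: tangent at (9, 1): λ = (3·9² + 4)/(2·1) ≡ 5/2. 2⁻¹ ≡ 6 (mod 11), so λ ≡ 5·6 ≡ 8.
  x = λ² - 9 - 9 = 64 - 18 ≡ 2; y = λ·(9 - 2) - 1 ≡ 0. → (2, 0)
7G: (2, 0) + (9, 1). λ = (1 - 0)/(9 - 2) ≡ 1/7 mod 11. 7⁻¹ ≡ 8 (mod 11) since 7·8 = 56 ≡ 1, so λ ≡ 8.
  x = λ² - 2 - 9 = 64 - 11 ≡ 9; y = λ·(2 - 9) - 0 ≡ 10. → (9, 10)
8G: (9, 10) + (9, 1): same x and y₁ ≡ -y₂, so the sum is 𝒪.
9G: 𝒪 + (9, 1) = (9, 1) (identity).
10G: tangent at (9, 1): λ = (3·9² + 4)/(2·1) ≡ 5/2. 2⁻¹ ≡ 6 (mod 11) since 2·6 = 12 ≡ 1, so λ ≡ 5·6 ≡ 8.
  x = λ² - 9 - 9 = 64 - 18 ≡ 2; y = λ·(9 - 2) - 1 ≡ 0. → (2, 0)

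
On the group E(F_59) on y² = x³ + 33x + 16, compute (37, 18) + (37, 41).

The two points share x = 37 and their y-coordinates satisfy 18 + 41 ≡ 0 (mod 59), so they are inverses. Their sum is O.

O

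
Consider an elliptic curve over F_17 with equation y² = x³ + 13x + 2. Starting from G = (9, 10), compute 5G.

Double-and-add on 5 = (101)₂. Start with G = (9, 10) for the leading 1-bit.
double: tangent at (9, 10): λ = (3·9² + 13)/(2·10) ≡ 1/3. 3⁻¹ ≡ 6 (mod 17) since 3·6 = 18 ≡ 1, so λ ≡ 1·6 ≡ 6.
  x = λ² - 9 - 9 = 36 - 18 ≡ 1; y = λ·(9 - 1) - 10 ≡ 4. → (1, 4)
double: tangent at (1, 4): λ = (3·1² + 13)/(2·4) ≡ 16/8. 8⁻¹ ≡ 15 (mod 17) since 8·15 = 120 ≡ 1, so λ ≡ 16·15 ≡ 2.
  x = λ² - 1 - 1 = 4 - 2 ≡ 2; y = λ·(1 - 2) - 4 ≡ 11. → (2, 11)
add G: (2, 11) + (9, 10). λ = (10 - 11)/(9 - 2) ≡ 16/7 mod 17. 7⁻¹ ≡ 5 (mod 17), so λ ≡ 12.
  x = λ² - 2 - 9 = 144 - 11 ≡ 14; y = λ·(2 - 14) - 11 ≡ 15. → (14, 15)

(14, 15)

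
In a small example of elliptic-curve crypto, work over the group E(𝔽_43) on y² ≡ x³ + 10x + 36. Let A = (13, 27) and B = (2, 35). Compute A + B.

(20, 25)

(13, 27) + (2, 35). λ = (35 - 27)/(2 - 13) ≡ 8/32 mod 43. 32⁻¹ ≡ 39 (mod 43), so λ ≡ 11.
  x = λ² - 13 - 2 = 121 - 15 ≡ 20; y = λ·(13 - 20) - 27 ≡ 25. → (20, 25)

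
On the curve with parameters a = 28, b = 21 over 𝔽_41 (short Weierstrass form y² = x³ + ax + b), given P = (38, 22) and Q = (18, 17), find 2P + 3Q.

First 2P:
Repeated addition: build up to 2P.
2P: tangent at (38, 22): λ = (3·38² + 28)/(2·22) ≡ 14/3. 3⁻¹ ≡ 14 (mod 41), so λ ≡ 14·14 ≡ 32.
  x = λ² - 38 - 38 = 1024 - 76 ≡ 5; y = λ·(38 - 5) - 22 ≡ 9. → (5, 9)
2P = (5, 9).
Next 3Q:
Repeated addition: build up to 3Q.
2Q: tangent at (18, 17): λ = (3·18² + 28)/(2·17) ≡ 16/34. 34⁻¹ ≡ 35 (mod 41), so λ ≡ 16·35 ≡ 27.
  x = λ² - 18 - 18 = 729 - 36 ≡ 37; y = λ·(18 - 37) - 17 ≡ 3. → (37, 3)
3Q: (37, 3) + (18, 17). λ = (17 - 3)/(18 - 37) ≡ 14/22 mod 41. 22⁻¹ ≡ 28 (mod 41) since 22·28 = 616 ≡ 1, so λ ≡ 23.
  x = λ² - 37 - 18 = 529 - 55 ≡ 23; y = λ·(37 - 23) - 3 ≡ 32. → (23, 32)
3Q = (23, 32).
Finally 2P + 3Q:
(5, 9) + (23, 32). λ = (32 - 9)/(23 - 5) ≡ 23/18 mod 41. 18⁻¹ ≡ 16 (mod 41) since 18·16 = 288 ≡ 1, so λ ≡ 40.
  x = λ² - 5 - 23 = 1600 - 28 ≡ 14; y = λ·(5 - 14) - 9 ≡ 0. → (14, 0)

(14, 0)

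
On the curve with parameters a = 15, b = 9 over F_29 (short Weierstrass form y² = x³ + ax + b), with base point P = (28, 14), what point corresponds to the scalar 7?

Double-and-add on 7 = (111)₂. Start with P = (28, 14) for the leading 1-bit.
double: tangent at (28, 14): λ = (3·28² + 15)/(2·14) ≡ 18/28. 28⁻¹ ≡ 28 (mod 29) since 28·28 = 784 ≡ 1, so λ ≡ 18·28 ≡ 11.
  x = λ² - 28 - 28 = 121 - 56 ≡ 7; y = λ·(28 - 7) - 14 ≡ 14. → (7, 14)
add P: (7, 14) + (28, 14). λ = (14 - 14)/(28 - 7) ≡ 0/21 mod 29. 21⁻¹ ≡ 18 (mod 29) since 21·18 = 378 ≡ 1, so λ ≡ 0.
  x = λ² - 7 - 28 = 0 - 35 ≡ 23; y = λ·(7 - 23) - 14 ≡ 15. → (23, 15)
double: tangent at (23, 15): λ = (3·23² + 15)/(2·15) ≡ 7/1. 1⁻¹ ≡ 1 (mod 29), so λ ≡ 7·1 ≡ 7.
  x = λ² - 23 - 23 = 49 - 46 ≡ 3; y = λ·(23 - 3) - 15 ≡ 9. → (3, 9)
add P: (3, 9) + (28, 14). λ = (14 - 9)/(28 - 3) ≡ 5/25 mod 29. 25⁻¹ ≡ 7 (mod 29), so λ ≡ 6.
  x = λ² - 3 - 28 = 36 - 31 ≡ 5; y = λ·(3 - 5) - 9 ≡ 8. → (5, 8)

(5, 8)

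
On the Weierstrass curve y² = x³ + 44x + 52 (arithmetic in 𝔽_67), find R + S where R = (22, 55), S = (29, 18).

(22, 55) + (29, 18). λ = (18 - 55)/(29 - 22) ≡ 30/7 mod 67. 7⁻¹ ≡ 48 (mod 67), so λ ≡ 33.
  x = λ² - 22 - 29 = 1089 - 51 ≡ 33; y = λ·(22 - 33) - 55 ≡ 51. → (33, 51)

(33, 51)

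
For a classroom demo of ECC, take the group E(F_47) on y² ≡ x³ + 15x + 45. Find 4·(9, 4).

Write Q = (9, 4).
Repeated addition: build up to 4Q.
2Q: tangent at (9, 4): λ = (3·9² + 15)/(2·4) ≡ 23/8. 8⁻¹ ≡ 6 (mod 47) since 8·6 = 48 ≡ 1, so λ ≡ 23·6 ≡ 44.
  x = λ² - 9 - 9 = 1936 - 18 ≡ 38; y = λ·(9 - 38) - 4 ≡ 36. → (38, 36)
3Q: (38, 36) + (9, 4). λ = (4 - 36)/(9 - 38) ≡ 15/18 mod 47. 18⁻¹ ≡ 34 (mod 47) since 18·34 = 612 ≡ 1, so λ ≡ 40.
  x = λ² - 38 - 9 = 1600 - 47 ≡ 2; y = λ·(38 - 2) - 36 ≡ 41. → (2, 41)
4Q: (2, 41) + (9, 4). λ = (4 - 41)/(9 - 2) ≡ 10/7 mod 47. 7⁻¹ ≡ 27 (mod 47) since 7·27 = 189 ≡ 1, so λ ≡ 35.
  x = λ² - 2 - 9 = 1225 - 11 ≡ 39; y = λ·(2 - 39) - 41 ≡ 27. → (39, 27)

(39, 27)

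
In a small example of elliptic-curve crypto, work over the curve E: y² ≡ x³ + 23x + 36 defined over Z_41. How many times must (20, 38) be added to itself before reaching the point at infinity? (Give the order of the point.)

6

2P: tangent at (20, 38): λ = (3·20² + 23)/(2·38) ≡ 34/35. 35⁻¹ ≡ 34 (mod 41) since 35·34 = 1190 ≡ 1, so λ ≡ 34·34 ≡ 8.
  x = λ² - 20 - 20 = 64 - 40 ≡ 24; y = λ·(20 - 24) - 38 ≡ 12. → (24, 12)
3P: (24, 12) + (20, 38). λ = (38 - 12)/(20 - 24) ≡ 26/37 mod 41. 37⁻¹ ≡ 10 (mod 41), so λ ≡ 14.
  x = λ² - 24 - 20 = 196 - 44 ≡ 29; y = λ·(24 - 29) - 12 ≡ 0. → (29, 0)
4P: (29, 0) + (20, 38). λ = (38 - 0)/(20 - 29) ≡ 38/32 mod 41. 32⁻¹ ≡ 9 (mod 41), so λ ≡ 14.
  x = λ² - 29 - 20 = 196 - 49 ≡ 24; y = λ·(29 - 24) - 0 ≡ 29. → (24, 29)
5P: (24, 29) + (20, 38). λ = (38 - 29)/(20 - 24) ≡ 9/37 mod 41. 37⁻¹ ≡ 10 (mod 41), so λ ≡ 8.
  x = λ² - 24 - 20 = 64 - 44 ≡ 20; y = λ·(24 - 20) - 29 ≡ 3. → (20, 3)
6P: (20, 3) + (20, 38): same x and y₁ ≡ -y₂, so the sum is the point at infinity.
6P = the point at infinity, so the order is 6.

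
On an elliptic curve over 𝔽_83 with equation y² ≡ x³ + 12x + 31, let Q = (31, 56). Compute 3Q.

Repeated addition: build up to 3Q.
2Q: tangent at (31, 56): λ = (3·31² + 12)/(2·56) ≡ 73/29. 29⁻¹ ≡ 63 (mod 83), so λ ≡ 73·63 ≡ 34.
  x = λ² - 31 - 31 = 1156 - 62 ≡ 15; y = λ·(31 - 15) - 56 ≡ 73. → (15, 73)
3Q: (15, 73) + (31, 56). λ = (56 - 73)/(31 - 15) ≡ 66/16 mod 83. 16⁻¹ ≡ 26 (mod 83), so λ ≡ 56.
  x = λ² - 15 - 31 = 3136 - 46 ≡ 19; y = λ·(15 - 19) - 73 ≡ 35. → (19, 35)

(19, 35)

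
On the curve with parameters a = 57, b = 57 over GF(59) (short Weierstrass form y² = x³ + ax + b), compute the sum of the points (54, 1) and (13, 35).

(54, 1) + (13, 35). λ = (35 - 1)/(13 - 54) ≡ 34/18 mod 59. 18⁻¹ ≡ 23 (mod 59) since 18·23 = 414 ≡ 1, so λ ≡ 15.
  x = λ² - 54 - 13 = 225 - 67 ≡ 40; y = λ·(54 - 40) - 1 ≡ 32. → (40, 32)

(40, 32)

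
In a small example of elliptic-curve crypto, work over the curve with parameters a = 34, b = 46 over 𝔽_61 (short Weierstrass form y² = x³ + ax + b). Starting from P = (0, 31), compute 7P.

Double-and-add on 7 = (111)₂. Start with P = (0, 31) for the leading 1-bit.
double: tangent at (0, 31): λ = (3·0² + 34)/(2·31) ≡ 34/1. 1⁻¹ ≡ 1 (mod 61), so λ ≡ 34·1 ≡ 34.
  x = λ² - 0 - 0 = 1156 - 0 ≡ 58; y = λ·(0 - 58) - 31 ≡ 10. → (58, 10)
add P: (58, 10) + (0, 31). λ = (31 - 10)/(0 - 58) ≡ 21/3 mod 61. 3⁻¹ ≡ 41 (mod 61), so λ ≡ 7.
  x = λ² - 58 - 0 = 49 - 58 ≡ 52; y = λ·(58 - 52) - 10 ≡ 32. → (52, 32)
double: tangent at (52, 32): λ = (3·52² + 34)/(2·32) ≡ 33/3. 3⁻¹ ≡ 41 (mod 61) since 3·41 = 123 ≡ 1, so λ ≡ 33·41 ≡ 11.
  x = λ² - 52 - 52 = 121 - 104 ≡ 17; y = λ·(52 - 17) - 32 ≡ 48. → (17, 48)
add P: (17, 48) + (0, 31). λ = (31 - 48)/(0 - 17) ≡ 44/44 mod 61. 44⁻¹ ≡ 43 (mod 61), so λ ≡ 1.
  x = λ² - 17 - 0 = 1 - 17 ≡ 45; y = λ·(17 - 45) - 48 ≡ 46. → (45, 46)

(45, 46)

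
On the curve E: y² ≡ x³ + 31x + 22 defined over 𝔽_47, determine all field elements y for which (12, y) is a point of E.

x³ + 31x + 22 = 2122 ≡ 7 (mod 47).
Square roots of 7 mod 47: 17 and 30 (since 17² = 289 ≡ 7).

17, 30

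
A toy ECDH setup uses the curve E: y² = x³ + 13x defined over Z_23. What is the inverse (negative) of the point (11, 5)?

-(11, 5) = (11, -5 mod 23) = (11, 18).

(11, 18)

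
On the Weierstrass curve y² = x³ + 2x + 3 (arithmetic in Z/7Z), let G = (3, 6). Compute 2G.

(3, 1)

tangent at (3, 6): λ = (3·3² + 2)/(2·6) ≡ 1/5. 5⁻¹ ≡ 3 (mod 7), so λ ≡ 1·3 ≡ 3.
  x = λ² - 3 - 3 = 9 - 6 ≡ 3; y = λ·(3 - 3) - 6 ≡ 1. → (3, 1)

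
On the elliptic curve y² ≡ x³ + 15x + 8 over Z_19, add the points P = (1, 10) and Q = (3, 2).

(12, 15)

(1, 10) + (3, 2). λ = (2 - 10)/(3 - 1) ≡ 11/2 mod 19. 2⁻¹ ≡ 10 (mod 19) since 2·10 = 20 ≡ 1, so λ ≡ 15.
  x = λ² - 1 - 3 = 225 - 4 ≡ 12; y = λ·(1 - 12) - 10 ≡ 15. → (12, 15)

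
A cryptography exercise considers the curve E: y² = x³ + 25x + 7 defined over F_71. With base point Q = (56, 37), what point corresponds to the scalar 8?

Repeated addition: build up to 8Q.
2Q: tangent at (56, 37): λ = (3·56² + 25)/(2·37) ≡ 61/3. 3⁻¹ ≡ 24 (mod 71), so λ ≡ 61·24 ≡ 44.
  x = λ² - 56 - 56 = 1936 - 112 ≡ 49; y = λ·(56 - 49) - 37 ≡ 58. → (49, 58)
3Q: (49, 58) + (56, 37). λ = (37 - 58)/(56 - 49) ≡ 50/7 mod 71. 7⁻¹ ≡ 61 (mod 71), so λ ≡ 68.
  x = λ² - 49 - 56 = 4624 - 105 ≡ 46; y = λ·(49 - 46) - 58 ≡ 4. → (46, 4)
4Q: (46, 4) + (56, 37). λ = (37 - 4)/(56 - 46) ≡ 33/10 mod 71. 10⁻¹ ≡ 64 (mod 71), so λ ≡ 53.
  x = λ² - 46 - 56 = 2809 - 102 ≡ 9; y = λ·(46 - 9) - 4 ≡ 40. → (9, 40)
5Q: (9, 40) + (56, 37). λ = (37 - 40)/(56 - 9) ≡ 68/47 mod 71. 47⁻¹ ≡ 68 (mod 71), so λ ≡ 9.
  x = λ² - 9 - 56 = 81 - 65 ≡ 16; y = λ·(9 - 16) - 40 ≡ 39. → (16, 39)
6Q: (16, 39) + (56, 37). λ = (37 - 39)/(56 - 16) ≡ 69/40 mod 71. 40⁻¹ ≡ 16 (mod 71) since 40·16 = 640 ≡ 1, so λ ≡ 39.
  x = λ² - 16 - 56 = 1521 - 72 ≡ 29; y = λ·(16 - 29) - 39 ≡ 22. → (29, 22)
7Q: (29, 22) + (56, 37). λ = (37 - 22)/(56 - 29) ≡ 15/27 mod 71. 27⁻¹ ≡ 50 (mod 71) since 27·50 = 1350 ≡ 1, so λ ≡ 40.
  x = λ² - 29 - 56 = 1600 - 85 ≡ 24; y = λ·(29 - 24) - 22 ≡ 36. → (24, 36)
8Q: (24, 36) + (56, 37). λ = (37 - 36)/(56 - 24) ≡ 1/32 mod 71. 32⁻¹ ≡ 20 (mod 71), so λ ≡ 20.
  x = λ² - 24 - 56 = 400 - 80 ≡ 36; y = λ·(24 - 36) - 36 ≡ 8. → (36, 8)

(36, 8)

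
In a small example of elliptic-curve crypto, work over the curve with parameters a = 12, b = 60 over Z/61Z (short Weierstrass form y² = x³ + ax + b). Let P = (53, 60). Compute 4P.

Double-and-add on 4 = (100)₂. Start with P = (53, 60) for the leading 1-bit.
double: tangent at (53, 60): λ = (3·53² + 12)/(2·60) ≡ 21/59. 59⁻¹ ≡ 30 (mod 61) since 59·30 = 1770 ≡ 1, so λ ≡ 21·30 ≡ 20.
  x = λ² - 53 - 53 = 400 - 106 ≡ 50; y = λ·(53 - 50) - 60 ≡ 0. → (50, 0)
double: (50, 0) + (50, 0): same x and y₁ ≡ -y₂, so the sum is O.

O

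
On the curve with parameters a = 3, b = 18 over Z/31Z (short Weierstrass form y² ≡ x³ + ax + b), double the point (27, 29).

tangent at (27, 29): λ = (3·27² + 3)/(2·29) ≡ 20/27. 27⁻¹ ≡ 23 (mod 31) since 27·23 = 621 ≡ 1, so λ ≡ 20·23 ≡ 26.
  x = λ² - 27 - 27 = 676 - 54 ≡ 2; y = λ·(27 - 2) - 29 ≡ 1. → (2, 1)

(2, 1)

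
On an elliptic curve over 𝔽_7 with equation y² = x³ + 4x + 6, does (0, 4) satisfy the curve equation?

no

y² = 4² ≡ 2; x³ + 4x + 6 = 6 ≡ 6 (mod 7). 2 ≠ 6.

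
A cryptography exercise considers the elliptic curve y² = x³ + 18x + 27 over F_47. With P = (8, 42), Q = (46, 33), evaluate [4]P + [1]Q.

(2, 27)

First 4P:
Double-and-add on 4 = (100)₂. Start with P = (8, 42) for the leading 1-bit.
double: tangent at (8, 42): λ = (3·8² + 18)/(2·42) ≡ 22/37. 37⁻¹ ≡ 14 (mod 47) since 37·14 = 518 ≡ 1, so λ ≡ 22·14 ≡ 26.
  x = λ² - 8 - 8 = 676 - 16 ≡ 2; y = λ·(8 - 2) - 42 ≡ 20. → (2, 20)
double: tangent at (2, 20): λ = (3·2² + 18)/(2·20) ≡ 30/40. 40⁻¹ ≡ 20 (mod 47), so λ ≡ 30·20 ≡ 36.
  x = λ² - 2 - 2 = 1296 - 4 ≡ 23; y = λ·(2 - 23) - 20 ≡ 23. → (23, 23)
4P = (23, 23).
Finally 4P + Q:
(23, 23) + (46, 33). λ = (33 - 23)/(46 - 23) ≡ 10/23 mod 47. 23⁻¹ ≡ 45 (mod 47) since 23·45 = 1035 ≡ 1, so λ ≡ 27.
  x = λ² - 23 - 46 = 729 - 69 ≡ 2; y = λ·(23 - 2) - 23 ≡ 27. → (2, 27)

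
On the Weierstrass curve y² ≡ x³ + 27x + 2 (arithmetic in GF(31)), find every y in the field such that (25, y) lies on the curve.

none

x³ + 27x + 2 = 16302 ≡ 27 (mod 31).
27 is a non-residue mod 31; no y exists.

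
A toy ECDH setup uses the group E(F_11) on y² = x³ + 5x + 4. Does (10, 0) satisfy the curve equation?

y² = 0² ≡ 0; x³ + 5x + 4 = 1054 ≡ 9 (mod 11). 0 ≠ 9.

no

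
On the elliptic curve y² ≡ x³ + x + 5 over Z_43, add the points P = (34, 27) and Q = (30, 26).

(14, 21)

(34, 27) + (30, 26). λ = (26 - 27)/(30 - 34) ≡ 42/39 mod 43. 39⁻¹ ≡ 32 (mod 43) since 39·32 = 1248 ≡ 1, so λ ≡ 11.
  x = λ² - 34 - 30 = 121 - 64 ≡ 14; y = λ·(34 - 14) - 27 ≡ 21. → (14, 21)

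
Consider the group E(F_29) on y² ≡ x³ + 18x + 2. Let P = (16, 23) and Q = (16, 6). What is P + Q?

O

The two points share x = 16 and their y-coordinates satisfy 23 + 6 ≡ 0 (mod 29), so they are inverses. Their sum is the point at infinity.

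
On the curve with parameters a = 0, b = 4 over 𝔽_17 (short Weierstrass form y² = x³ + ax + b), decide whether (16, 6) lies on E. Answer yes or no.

y² = 6² ≡ 2; x³ + 0x + 4 = 4100 ≡ 3 (mod 17). 2 ≠ 3.

no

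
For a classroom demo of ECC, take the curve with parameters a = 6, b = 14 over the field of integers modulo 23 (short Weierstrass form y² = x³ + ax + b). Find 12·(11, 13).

(5, 10)

Write P = (11, 13).
Repeated addition: build up to 12P.
2P: tangent at (11, 13): λ = (3·11² + 6)/(2·13) ≡ 1/3. 3⁻¹ ≡ 8 (mod 23) since 3·8 = 24 ≡ 1, so λ ≡ 1·8 ≡ 8.
  x = λ² - 11 - 11 = 64 - 22 ≡ 19; y = λ·(11 - 19) - 13 ≡ 15. → (19, 15)
3P: (19, 15) + (11, 13). λ = (13 - 15)/(11 - 19) ≡ 21/15 mod 23. 15⁻¹ ≡ 20 (mod 23), so λ ≡ 6.
  x = λ² - 19 - 11 = 36 - 30 ≡ 6; y = λ·(19 - 6) - 15 ≡ 17. → (6, 17)
4P: (6, 17) + (11, 13). λ = (13 - 17)/(11 - 6) ≡ 19/5 mod 23. 5⁻¹ ≡ 14 (mod 23), so λ ≡ 13.
  x = λ² - 6 - 11 = 169 - 17 ≡ 14; y = λ·(6 - 14) - 17 ≡ 17. → (14, 17)
5P: (14, 17) + (11, 13). λ = (13 - 17)/(11 - 14) ≡ 19/20 mod 23. 20⁻¹ ≡ 15 (mod 23), so λ ≡ 9.
  x = λ² - 14 - 11 = 81 - 25 ≡ 10; y = λ·(14 - 10) - 17 ≡ 19. → (10, 19)
6P: (10, 19) + (11, 13). λ = (13 - 19)/(11 - 10) ≡ 17/1 mod 23. 1⁻¹ ≡ 1 (mod 23) since 1·1 = 1 ≡ 1, so λ ≡ 17.
  x = λ² - 10 - 11 = 289 - 21 ≡ 15; y = λ·(10 - 15) - 19 ≡ 11. → (15, 11)
7P: (15, 11) + (11, 13). λ = (13 - 11)/(11 - 15) ≡ 2/19 mod 23. 19⁻¹ ≡ 17 (mod 23), so λ ≡ 11.
  x = λ² - 15 - 11 = 121 - 26 ≡ 3; y = λ·(15 - 3) - 11 ≡ 6. → (3, 6)
8P: (3, 6) + (11, 13). λ = (13 - 6)/(11 - 3) ≡ 7/8 mod 23. 8⁻¹ ≡ 3 (mod 23), so λ ≡ 21.
  x = λ² - 3 - 11 = 441 - 14 ≡ 13; y = λ·(3 - 13) - 6 ≡ 14. → (13, 14)
9P: (13, 14) + (11, 13). λ = (13 - 14)/(11 - 13) ≡ 22/21 mod 23. 21⁻¹ ≡ 11 (mod 23) since 21·11 = 231 ≡ 1, so λ ≡ 12.
  x = λ² - 13 - 11 = 144 - 24 ≡ 5; y = λ·(13 - 5) - 14 ≡ 13. → (5, 13)
10P: (5, 13) + (11, 13). λ = (13 - 13)/(11 - 5) ≡ 0/6 mod 23. 6⁻¹ ≡ 4 (mod 23), so λ ≡ 0.
  x = λ² - 5 - 11 = 0 - 16 ≡ 7; y = λ·(5 - 7) - 13 ≡ 10. → (7, 10)
11P: (7, 10) + (11, 13). λ = (13 - 10)/(11 - 7) ≡ 3/4 mod 23. 4⁻¹ ≡ 6 (mod 23), so λ ≡ 18.
  x = λ² - 7 - 11 = 324 - 18 ≡ 7; y = λ·(7 - 7) - 10 ≡ 13. → (7, 13)
12P: (7, 13) + (11, 13). λ = (13 - 13)/(11 - 7) ≡ 0/4 mod 23. 4⁻¹ ≡ 6 (mod 23), so λ ≡ 0.
  x = λ² - 7 - 11 = 0 - 18 ≡ 5; y = λ·(7 - 5) - 13 ≡ 10. → (5, 10)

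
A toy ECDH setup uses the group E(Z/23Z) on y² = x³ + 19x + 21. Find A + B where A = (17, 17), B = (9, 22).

(17, 17) + (9, 22). λ = (22 - 17)/(9 - 17) ≡ 5/15 mod 23. 15⁻¹ ≡ 20 (mod 23), so λ ≡ 8.
  x = λ² - 17 - 9 = 64 - 26 ≡ 15; y = λ·(17 - 15) - 17 ≡ 22. → (15, 22)

(15, 22)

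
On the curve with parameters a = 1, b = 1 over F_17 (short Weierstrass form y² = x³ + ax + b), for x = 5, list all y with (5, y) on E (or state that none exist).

x³ + 1x + 1 = 131 ≡ 12 (mod 17).
12 is a non-residue mod 17; no y exists.

none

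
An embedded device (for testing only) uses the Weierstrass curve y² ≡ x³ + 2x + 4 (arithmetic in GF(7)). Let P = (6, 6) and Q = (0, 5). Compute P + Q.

(2, 4)

(6, 6) + (0, 5). λ = (5 - 6)/(0 - 6) ≡ 6/1 mod 7. 1⁻¹ ≡ 1 (mod 7) since 1·1 = 1 ≡ 1, so λ ≡ 6.
  x = λ² - 6 - 0 = 36 - 6 ≡ 2; y = λ·(6 - 2) - 6 ≡ 4. → (2, 4)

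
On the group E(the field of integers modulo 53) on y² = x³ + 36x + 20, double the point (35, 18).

tangent at (35, 18): λ = (3·35² + 36)/(2·18) ≡ 1/36. 36⁻¹ ≡ 28 (mod 53), so λ ≡ 1·28 ≡ 28.
  x = λ² - 35 - 35 = 784 - 70 ≡ 25; y = λ·(35 - 25) - 18 ≡ 50. → (25, 50)

(25, 50)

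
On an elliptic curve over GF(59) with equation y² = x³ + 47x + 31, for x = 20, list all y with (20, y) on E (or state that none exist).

11, 48

x³ + 47x + 31 = 8971 ≡ 3 (mod 59).
Square roots of 3 mod 59: 11 and 48 (since 11² = 121 ≡ 3).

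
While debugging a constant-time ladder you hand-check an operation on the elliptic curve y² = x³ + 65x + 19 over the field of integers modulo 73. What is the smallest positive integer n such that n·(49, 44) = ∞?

2P: tangent at (49, 44): λ = (3·49² + 65)/(2·44) ≡ 41/15. 15⁻¹ ≡ 39 (mod 73), so λ ≡ 41·39 ≡ 66.
  x = λ² - 49 - 49 = 4356 - 98 ≡ 24; y = λ·(49 - 24) - 44 ≡ 0. → (24, 0)
3P: (24, 0) + (49, 44). λ = (44 - 0)/(49 - 24) ≡ 44/25 mod 73. 25⁻¹ ≡ 38 (mod 73) since 25·38 = 950 ≡ 1, so λ ≡ 66.
  x = λ² - 24 - 49 = 4356 - 73 ≡ 49; y = λ·(24 - 49) - 0 ≡ 29. → (49, 29)
4P: (49, 29) + (49, 44): same x and y₁ ≡ -y₂, so the sum is ∞.
4P = ∞, so the order is 4.

4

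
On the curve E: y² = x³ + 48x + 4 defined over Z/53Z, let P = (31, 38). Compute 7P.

(51, 35)

Repeated addition: build up to 7P.
2P: tangent at (31, 38): λ = (3·31² + 48)/(2·38) ≡ 16/23. 23⁻¹ ≡ 30 (mod 53), so λ ≡ 16·30 ≡ 3.
  x = λ² - 31 - 31 = 9 - 62 ≡ 0; y = λ·(31 - 0) - 38 ≡ 2. → (0, 2)
3P: (0, 2) + (31, 38). λ = (38 - 2)/(31 - 0) ≡ 36/31 mod 53. 31⁻¹ ≡ 12 (mod 53), so λ ≡ 8.
  x = λ² - 0 - 31 = 64 - 31 ≡ 33; y = λ·(0 - 33) - 2 ≡ 52. → (33, 52)
4P: (33, 52) + (31, 38). λ = (38 - 52)/(31 - 33) ≡ 39/51 mod 53. 51⁻¹ ≡ 26 (mod 53) since 51·26 = 1326 ≡ 1, so λ ≡ 7.
  x = λ² - 33 - 31 = 49 - 64 ≡ 38; y = λ·(33 - 38) - 52 ≡ 19. → (38, 19)
5P: (38, 19) + (31, 38). λ = (38 - 19)/(31 - 38) ≡ 19/46 mod 53. 46⁻¹ ≡ 15 (mod 53), so λ ≡ 20.
  x = λ² - 38 - 31 = 400 - 69 ≡ 13; y = λ·(38 - 13) - 19 ≡ 4. → (13, 4)
6P: (13, 4) + (31, 38). λ = (38 - 4)/(31 - 13) ≡ 34/18 mod 53. 18⁻¹ ≡ 3 (mod 53) since 18·3 = 54 ≡ 1, so λ ≡ 49.
  x = λ² - 13 - 31 = 2401 - 44 ≡ 25; y = λ·(13 - 25) - 4 ≡ 44. → (25, 44)
7P: (25, 44) + (31, 38). λ = (38 - 44)/(31 - 25) ≡ 47/6 mod 53. 6⁻¹ ≡ 9 (mod 53), so λ ≡ 52.
  x = λ² - 25 - 31 = 2704 - 56 ≡ 51; y = λ·(25 - 51) - 44 ≡ 35. → (51, 35)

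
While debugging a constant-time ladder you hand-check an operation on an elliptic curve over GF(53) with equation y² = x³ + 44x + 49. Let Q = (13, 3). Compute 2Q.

(26, 31)

tangent at (13, 3): λ = (3·13² + 44)/(2·3) ≡ 21/6. 6⁻¹ ≡ 9 (mod 53), so λ ≡ 21·9 ≡ 30.
  x = λ² - 13 - 13 = 900 - 26 ≡ 26; y = λ·(13 - 26) - 3 ≡ 31. → (26, 31)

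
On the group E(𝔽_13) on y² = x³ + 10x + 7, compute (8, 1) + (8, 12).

The two points share x = 8 and their y-coordinates satisfy 1 + 12 ≡ 0 (mod 13), so they are inverses. Their sum is ∞.

O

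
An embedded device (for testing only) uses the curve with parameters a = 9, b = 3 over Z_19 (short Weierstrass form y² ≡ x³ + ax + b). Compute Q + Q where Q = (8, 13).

tangent at (8, 13): λ = (3·8² + 9)/(2·13) ≡ 11/7. 7⁻¹ ≡ 11 (mod 19) since 7·11 = 77 ≡ 1, so λ ≡ 11·11 ≡ 7.
  x = λ² - 8 - 8 = 49 - 16 ≡ 14; y = λ·(8 - 14) - 13 ≡ 2. → (14, 2)

(14, 2)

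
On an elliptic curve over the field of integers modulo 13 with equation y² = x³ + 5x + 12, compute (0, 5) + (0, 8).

O

The two points share x = 0 and their y-coordinates satisfy 5 + 8 ≡ 0 (mod 13), so they are inverses. Their sum is ∞.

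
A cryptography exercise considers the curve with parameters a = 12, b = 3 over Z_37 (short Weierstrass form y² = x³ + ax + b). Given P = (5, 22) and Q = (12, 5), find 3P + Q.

(36, 8)

First 3P:
Repeated addition: build up to 3P.
2P: tangent at (5, 22): λ = (3·5² + 12)/(2·22) ≡ 13/7. 7⁻¹ ≡ 16 (mod 37) since 7·16 = 112 ≡ 1, so λ ≡ 13·16 ≡ 23.
  x = λ² - 5 - 5 = 529 - 10 ≡ 1; y = λ·(5 - 1) - 22 ≡ 33. → (1, 33)
3P: (1, 33) + (5, 22). λ = (22 - 33)/(5 - 1) ≡ 26/4 mod 37. 4⁻¹ ≡ 28 (mod 37), so λ ≡ 25.
  x = λ² - 1 - 5 = 625 - 6 ≡ 27; y = λ·(1 - 27) - 33 ≡ 20. → (27, 20)
3P = (27, 20).
Finally 3P + Q:
(27, 20) + (12, 5). λ = (5 - 20)/(12 - 27) ≡ 22/22 mod 37. 22⁻¹ ≡ 32 (mod 37), so λ ≡ 1.
  x = λ² - 27 - 12 = 1 - 39 ≡ 36; y = λ·(27 - 36) - 20 ≡ 8. → (36, 8)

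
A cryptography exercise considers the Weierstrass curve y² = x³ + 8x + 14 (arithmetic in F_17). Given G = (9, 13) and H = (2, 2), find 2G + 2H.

First 2G:
Repeated addition: build up to 2G.
2G: tangent at (9, 13): λ = (3·9² + 8)/(2·13) ≡ 13/9. 9⁻¹ ≡ 2 (mod 17) since 9·2 = 18 ≡ 1, so λ ≡ 13·2 ≡ 9.
  x = λ² - 9 - 9 = 81 - 18 ≡ 12; y = λ·(9 - 12) - 13 ≡ 11. → (12, 11)
2G = (12, 11).
Next 2H:
Repeated addition: build up to 2H.
2H: tangent at (2, 2): λ = (3·2² + 8)/(2·2) ≡ 3/4. 4⁻¹ ≡ 13 (mod 17) since 4·13 = 52 ≡ 1, so λ ≡ 3·13 ≡ 5.
  x = λ² - 2 - 2 = 25 - 4 ≡ 4; y = λ·(2 - 4) - 2 ≡ 5. → (4, 5)
2H = (4, 5).
Finally 2G + 2H:
(12, 11) + (4, 5). λ = (5 - 11)/(4 - 12) ≡ 11/9 mod 17. 9⁻¹ ≡ 2 (mod 17), so λ ≡ 5.
  x = λ² - 12 - 4 = 25 - 16 ≡ 9; y = λ·(12 - 9) - 11 ≡ 4. → (9, 4)

(9, 4)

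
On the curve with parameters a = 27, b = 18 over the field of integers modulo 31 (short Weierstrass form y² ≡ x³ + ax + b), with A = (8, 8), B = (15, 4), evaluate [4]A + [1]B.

(3, 8)

First 4A:
Repeated addition: build up to 4A.
2A: tangent at (8, 8): λ = (3·8² + 27)/(2·8) ≡ 2/16. 16⁻¹ ≡ 2 (mod 31), so λ ≡ 2·2 ≡ 4.
  x = λ² - 8 - 8 = 16 - 16 ≡ 0; y = λ·(8 - 0) - 8 ≡ 24. → (0, 24)
3A: (0, 24) + (8, 8). λ = (8 - 24)/(8 - 0) ≡ 15/8 mod 31. 8⁻¹ ≡ 4 (mod 31), so λ ≡ 29.
  x = λ² - 0 - 8 = 841 - 8 ≡ 27; y = λ·(0 - 27) - 24 ≡ 30. → (27, 30)
4A: (27, 30) + (8, 8). λ = (8 - 30)/(8 - 27) ≡ 9/12 mod 31. 12⁻¹ ≡ 13 (mod 31), so λ ≡ 24.
  x = λ² - 27 - 8 = 576 - 35 ≡ 14; y = λ·(27 - 14) - 30 ≡ 3. → (14, 3)
4A = (14, 3).
Finally 4A + B:
(14, 3) + (15, 4). λ = (4 - 3)/(15 - 14) ≡ 1/1 mod 31. 1⁻¹ ≡ 1 (mod 31), so λ ≡ 1.
  x = λ² - 14 - 15 = 1 - 29 ≡ 3; y = λ·(14 - 3) - 3 ≡ 8. → (3, 8)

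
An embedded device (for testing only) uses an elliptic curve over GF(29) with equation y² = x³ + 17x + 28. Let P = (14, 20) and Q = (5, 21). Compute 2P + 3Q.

(5, 8)

First 2P:
Repeated addition: build up to 2P.
2P: tangent at (14, 20): λ = (3·14² + 17)/(2·20) ≡ 25/11. 11⁻¹ ≡ 8 (mod 29), so λ ≡ 25·8 ≡ 26.
  x = λ² - 14 - 14 = 676 - 28 ≡ 10; y = λ·(14 - 10) - 20 ≡ 26. → (10, 26)
2P = (10, 26).
Next 3Q:
Repeated addition: build up to 3Q.
2Q: tangent at (5, 21): λ = (3·5² + 17)/(2·21) ≡ 5/13. 13⁻¹ ≡ 9 (mod 29), so λ ≡ 5·9 ≡ 16.
  x = λ² - 5 - 5 = 256 - 10 ≡ 14; y = λ·(5 - 14) - 21 ≡ 9. → (14, 9)
3Q: (14, 9) + (5, 21). λ = (21 - 9)/(5 - 14) ≡ 12/20 mod 29. 20⁻¹ ≡ 16 (mod 29), so λ ≡ 18.
  x = λ² - 14 - 5 = 324 - 19 ≡ 15; y = λ·(14 - 15) - 9 ≡ 2. → (15, 2)
3Q = (15, 2).
Finally 2P + 3Q:
(10, 26) + (15, 2). λ = (2 - 26)/(15 - 10) ≡ 5/5 mod 29. 5⁻¹ ≡ 6 (mod 29) since 5·6 = 30 ≡ 1, so λ ≡ 1.
  x = λ² - 10 - 15 = 1 - 25 ≡ 5; y = λ·(10 - 5) - 26 ≡ 8. → (5, 8)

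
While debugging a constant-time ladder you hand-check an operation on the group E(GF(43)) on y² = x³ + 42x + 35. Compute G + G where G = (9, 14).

(42, 11)

tangent at (9, 14): λ = (3·9² + 42)/(2·14) ≡ 27/28. 28⁻¹ ≡ 20 (mod 43), so λ ≡ 27·20 ≡ 24.
  x = λ² - 9 - 9 = 576 - 18 ≡ 42; y = λ·(9 - 42) - 14 ≡ 11. → (42, 11)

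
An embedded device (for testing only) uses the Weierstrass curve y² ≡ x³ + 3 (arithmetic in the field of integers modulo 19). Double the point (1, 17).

tangent at (1, 17): λ = (3·1² + 0)/(2·17) ≡ 3/15. 15⁻¹ ≡ 14 (mod 19), so λ ≡ 3·14 ≡ 4.
  x = λ² - 1 - 1 = 16 - 2 ≡ 14; y = λ·(1 - 14) - 17 ≡ 7. → (14, 7)

(14, 7)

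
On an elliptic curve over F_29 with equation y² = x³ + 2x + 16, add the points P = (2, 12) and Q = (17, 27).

(11, 8)

(2, 12) + (17, 27). λ = (27 - 12)/(17 - 2) ≡ 15/15 mod 29. 15⁻¹ ≡ 2 (mod 29), so λ ≡ 1.
  x = λ² - 2 - 17 = 1 - 19 ≡ 11; y = λ·(2 - 11) - 12 ≡ 8. → (11, 8)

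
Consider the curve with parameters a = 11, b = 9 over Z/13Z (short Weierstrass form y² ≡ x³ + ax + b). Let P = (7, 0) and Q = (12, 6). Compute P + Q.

(7, 0) + (12, 6). λ = (6 - 0)/(12 - 7) ≡ 6/5 mod 13. 5⁻¹ ≡ 8 (mod 13) since 5·8 = 40 ≡ 1, so λ ≡ 9.
  x = λ² - 7 - 12 = 81 - 19 ≡ 10; y = λ·(7 - 10) - 0 ≡ 12. → (10, 12)

(10, 12)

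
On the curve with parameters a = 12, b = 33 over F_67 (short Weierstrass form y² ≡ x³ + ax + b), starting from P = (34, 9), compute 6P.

Repeated addition: build up to 6P.
2P: tangent at (34, 9): λ = (3·34² + 12)/(2·9) ≡ 63/18. 18⁻¹ ≡ 41 (mod 67), so λ ≡ 63·41 ≡ 37.
  x = λ² - 34 - 34 = 1369 - 68 ≡ 28; y = λ·(34 - 28) - 9 ≡ 12. → (28, 12)
3P: (28, 12) + (34, 9). λ = (9 - 12)/(34 - 28) ≡ 64/6 mod 67. 6⁻¹ ≡ 56 (mod 67), so λ ≡ 33.
  x = λ² - 28 - 34 = 1089 - 62 ≡ 22; y = λ·(28 - 22) - 12 ≡ 52. → (22, 52)
4P: (22, 52) + (34, 9). λ = (9 - 52)/(34 - 22) ≡ 24/12 mod 67. 12⁻¹ ≡ 28 (mod 67) since 12·28 = 336 ≡ 1, so λ ≡ 2.
  x = λ² - 22 - 34 = 4 - 56 ≡ 15; y = λ·(22 - 15) - 52 ≡ 29. → (15, 29)
5P: (15, 29) + (34, 9). λ = (9 - 29)/(34 - 15) ≡ 47/19 mod 67. 19⁻¹ ≡ 60 (mod 67) since 19·60 = 1140 ≡ 1, so λ ≡ 6.
  x = λ² - 15 - 34 = 36 - 49 ≡ 54; y = λ·(15 - 54) - 29 ≡ 5. → (54, 5)
6P: (54, 5) + (34, 9). λ = (9 - 5)/(34 - 54) ≡ 4/47 mod 67. 47⁻¹ ≡ 10 (mod 67), so λ ≡ 40.
  x = λ² - 54 - 34 = 1600 - 88 ≡ 38; y = λ·(54 - 38) - 5 ≡ 32. → (38, 32)

(38, 32)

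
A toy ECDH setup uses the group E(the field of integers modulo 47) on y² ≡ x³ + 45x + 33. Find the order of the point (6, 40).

3

2P: tangent at (6, 40): λ = (3·6² + 45)/(2·40) ≡ 12/33. 33⁻¹ ≡ 10 (mod 47), so λ ≡ 12·10 ≡ 26.
  x = λ² - 6 - 6 = 676 - 12 ≡ 6; y = λ·(6 - 6) - 40 ≡ 7. → (6, 7)
3P: (6, 7) + (6, 40): same x and y₁ ≡ -y₂, so the sum is O.
3P = O, so the order is 3.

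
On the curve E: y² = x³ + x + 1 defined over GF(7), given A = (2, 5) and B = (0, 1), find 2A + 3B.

First 2A:
Repeated addition: build up to 2A.
2A: tangent at (2, 5): λ = (3·2² + 1)/(2·5) ≡ 6/3. 3⁻¹ ≡ 5 (mod 7), so λ ≡ 6·5 ≡ 2.
  x = λ² - 2 - 2 = 4 - 4 ≡ 0; y = λ·(2 - 0) - 5 ≡ 6. → (0, 6)
2A = (0, 6).
Next 3B:
Repeated addition: build up to 3B.
2B: tangent at (0, 1): λ = (3·0² + 1)/(2·1) ≡ 1/2. 2⁻¹ ≡ 4 (mod 7), so λ ≡ 1·4 ≡ 4.
  x = λ² - 0 - 0 = 16 - 0 ≡ 2; y = λ·(0 - 2) - 1 ≡ 5. → (2, 5)
3B: (2, 5) + (0, 1). λ = (1 - 5)/(0 - 2) ≡ 3/5 mod 7. 5⁻¹ ≡ 3 (mod 7), so λ ≡ 2.
  x = λ² - 2 - 0 = 4 - 2 ≡ 2; y = λ·(2 - 2) - 5 ≡ 2. → (2, 2)
3B = (2, 2).
Finally 2A + 3B:
(0, 6) + (2, 2). λ = (2 - 6)/(2 - 0) ≡ 3/2 mod 7. 2⁻¹ ≡ 4 (mod 7), so λ ≡ 5.
  x = λ² - 0 - 2 = 25 - 2 ≡ 2; y = λ·(0 - 2) - 6 ≡ 5. → (2, 5)

(2, 5)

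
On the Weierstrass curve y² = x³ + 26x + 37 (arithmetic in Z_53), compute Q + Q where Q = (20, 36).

tangent at (20, 36): λ = (3·20² + 26)/(2·36) ≡ 7/19. 19⁻¹ ≡ 14 (mod 53), so λ ≡ 7·14 ≡ 45.
  x = λ² - 20 - 20 = 2025 - 40 ≡ 24; y = λ·(20 - 24) - 36 ≡ 49. → (24, 49)

(24, 49)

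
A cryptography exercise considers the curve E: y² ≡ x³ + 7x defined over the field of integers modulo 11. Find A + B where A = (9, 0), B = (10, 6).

(9, 0) + (10, 6). λ = (6 - 0)/(10 - 9) ≡ 6/1 mod 11. 1⁻¹ ≡ 1 (mod 11), so λ ≡ 6.
  x = λ² - 9 - 10 = 36 - 19 ≡ 6; y = λ·(9 - 6) - 0 ≡ 7. → (6, 7)

(6, 7)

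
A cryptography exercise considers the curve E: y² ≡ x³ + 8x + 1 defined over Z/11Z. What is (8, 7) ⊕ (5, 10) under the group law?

(8, 7) + (5, 10). λ = (10 - 7)/(5 - 8) ≡ 3/8 mod 11. 8⁻¹ ≡ 7 (mod 11), so λ ≡ 10.
  x = λ² - 8 - 5 = 100 - 13 ≡ 10; y = λ·(8 - 10) - 7 ≡ 6. → (10, 6)

(10, 6)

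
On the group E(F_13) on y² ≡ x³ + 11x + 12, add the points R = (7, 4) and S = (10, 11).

(7, 4) + (10, 11). λ = (11 - 4)/(10 - 7) ≡ 7/3 mod 13. 3⁻¹ ≡ 9 (mod 13) since 3·9 = 27 ≡ 1, so λ ≡ 11.
  x = λ² - 7 - 10 = 121 - 17 ≡ 0; y = λ·(7 - 0) - 4 ≡ 8. → (0, 8)

(0, 8)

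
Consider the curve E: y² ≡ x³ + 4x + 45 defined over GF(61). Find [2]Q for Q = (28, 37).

(50, 16)

tangent at (28, 37): λ = (3·28² + 4)/(2·37) ≡ 38/13. 13⁻¹ ≡ 47 (mod 61), so λ ≡ 38·47 ≡ 17.
  x = λ² - 28 - 28 = 289 - 56 ≡ 50; y = λ·(28 - 50) - 37 ≡ 16. → (50, 16)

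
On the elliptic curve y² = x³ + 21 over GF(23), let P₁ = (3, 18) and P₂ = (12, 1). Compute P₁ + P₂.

(3, 18) + (12, 1). λ = (1 - 18)/(12 - 3) ≡ 6/9 mod 23. 9⁻¹ ≡ 18 (mod 23), so λ ≡ 16.
  x = λ² - 3 - 12 = 256 - 15 ≡ 11; y = λ·(3 - 11) - 18 ≡ 15. → (11, 15)

(11, 15)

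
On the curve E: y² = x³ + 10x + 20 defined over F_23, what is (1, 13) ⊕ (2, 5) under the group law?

(15, 7)

(1, 13) + (2, 5). λ = (5 - 13)/(2 - 1) ≡ 15/1 mod 23. 1⁻¹ ≡ 1 (mod 23) since 1·1 = 1 ≡ 1, so λ ≡ 15.
  x = λ² - 1 - 2 = 225 - 3 ≡ 15; y = λ·(1 - 15) - 13 ≡ 7. → (15, 7)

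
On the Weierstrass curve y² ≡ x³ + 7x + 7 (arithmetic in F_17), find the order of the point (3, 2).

2P: tangent at (3, 2): λ = (3·3² + 7)/(2·2) ≡ 0/4. 4⁻¹ ≡ 13 (mod 17) since 4·13 = 52 ≡ 1, so λ ≡ 0·13 ≡ 0.
  x = λ² - 3 - 3 = 0 - 6 ≡ 11; y = λ·(3 - 11) - 2 ≡ 15. → (11, 15)
3P: (11, 15) + (3, 2). λ = (2 - 15)/(3 - 11) ≡ 4/9 mod 17. 9⁻¹ ≡ 2 (mod 17) since 9·2 = 18 ≡ 1, so λ ≡ 8.
  x = λ² - 11 - 3 = 64 - 14 ≡ 16; y = λ·(11 - 16) - 15 ≡ 13. → (16, 13)
4P: (16, 13) + (3, 2). λ = (2 - 13)/(3 - 16) ≡ 6/4 mod 17. 4⁻¹ ≡ 13 (mod 17) since 4·13 = 52 ≡ 1, so λ ≡ 10.
  x = λ² - 16 - 3 = 100 - 19 ≡ 13; y = λ·(16 - 13) - 13 ≡ 0. → (13, 0)
5P: (13, 0) + (3, 2). λ = (2 - 0)/(3 - 13) ≡ 2/7 mod 17. 7⁻¹ ≡ 5 (mod 17) since 7·5 = 35 ≡ 1, so λ ≡ 10.
  x = λ² - 13 - 3 = 100 - 16 ≡ 16; y = λ·(13 - 16) - 0 ≡ 4. → (16, 4)
6P: (16, 4) + (3, 2). λ = (2 - 4)/(3 - 16) ≡ 15/4 mod 17. 4⁻¹ ≡ 13 (mod 17) since 4·13 = 52 ≡ 1, so λ ≡ 8.
  x = λ² - 16 - 3 = 64 - 19 ≡ 11; y = λ·(16 - 11) - 4 ≡ 2. → (11, 2)
7P: (11, 2) + (3, 2). λ = (2 - 2)/(3 - 11) ≡ 0/9 mod 17. 9⁻¹ ≡ 2 (mod 17) since 9·2 = 18 ≡ 1, so λ ≡ 0.
  x = λ² - 11 - 3 = 0 - 14 ≡ 3; y = λ·(11 - 3) - 2 ≡ 15. → (3, 15)
8P: (3, 15) + (3, 2): same x and y₁ ≡ -y₂, so the sum is O.
8P = O, so the order is 8.

8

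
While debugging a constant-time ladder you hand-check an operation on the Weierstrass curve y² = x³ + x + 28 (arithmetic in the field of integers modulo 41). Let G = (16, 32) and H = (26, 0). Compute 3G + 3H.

(28, 14)

First 3G:
Repeated addition: build up to 3G.
2G: tangent at (16, 32): λ = (3·16² + 1)/(2·32) ≡ 31/23. 23⁻¹ ≡ 25 (mod 41) since 23·25 = 575 ≡ 1, so λ ≡ 31·25 ≡ 37.
  x = λ² - 16 - 16 = 1369 - 32 ≡ 25; y = λ·(16 - 25) - 32 ≡ 4. → (25, 4)
3G: (25, 4) + (16, 32). λ = (32 - 4)/(16 - 25) ≡ 28/32 mod 41. 32⁻¹ ≡ 9 (mod 41) since 32·9 = 288 ≡ 1, so λ ≡ 6.
  x = λ² - 25 - 16 = 36 - 41 ≡ 36; y = λ·(25 - 36) - 4 ≡ 12. → (36, 12)
3G = (36, 12).
Next 3H:
Repeated addition: build up to 3H.
2H: (26, 0) + (26, 0): same x and y₁ ≡ -y₂, so the sum is 𝒪.
3H: 𝒪 + (26, 0) = (26, 0) (identity).
3H = (26, 0).
Finally 3G + 3H:
(36, 12) + (26, 0). λ = (0 - 12)/(26 - 36) ≡ 29/31 mod 41. 31⁻¹ ≡ 4 (mod 41) since 31·4 = 124 ≡ 1, so λ ≡ 34.
  x = λ² - 36 - 26 = 1156 - 62 ≡ 28; y = λ·(36 - 28) - 12 ≡ 14. → (28, 14)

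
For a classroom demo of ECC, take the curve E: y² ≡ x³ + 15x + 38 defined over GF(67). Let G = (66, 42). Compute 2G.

(27, 19)

tangent at (66, 42): λ = (3·66² + 15)/(2·42) ≡ 18/17. 17⁻¹ ≡ 4 (mod 67), so λ ≡ 18·4 ≡ 5.
  x = λ² - 66 - 66 = 25 - 132 ≡ 27; y = λ·(66 - 27) - 42 ≡ 19. → (27, 19)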